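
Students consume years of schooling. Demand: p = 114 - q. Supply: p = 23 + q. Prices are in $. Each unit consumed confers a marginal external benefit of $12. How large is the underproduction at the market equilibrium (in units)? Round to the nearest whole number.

6 units

Market equilibrium (private): 23 + q = 114 - q → q_m = 45.5000.
Social marginal benefit = demand + MEB = 126 - q.
Set SMB = MC: 126 - q = 23 + q → q* = 51.5000.
Gap = |45.5000 − 51.5000| = 6.0000.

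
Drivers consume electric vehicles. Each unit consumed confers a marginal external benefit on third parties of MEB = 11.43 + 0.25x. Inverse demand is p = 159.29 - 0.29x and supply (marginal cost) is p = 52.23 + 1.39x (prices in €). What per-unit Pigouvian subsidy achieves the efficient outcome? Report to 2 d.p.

subsidy = €32.15 per unit

Social marginal benefit = demand + MEB = 170.72 - 0.04x.
Set SMB = MC: 170.72 - 0.04x = 52.23 + 1.39x → x* = 82.8601.
The Pigouvian subsidy equals MEB at x*: 11.43 + 0.25×82.8601 = 32.1450.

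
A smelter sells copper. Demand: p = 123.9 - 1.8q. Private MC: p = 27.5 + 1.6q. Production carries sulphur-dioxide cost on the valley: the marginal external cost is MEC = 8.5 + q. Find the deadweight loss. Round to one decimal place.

Market equilibrium (private): 27.5 + 1.6q = 123.9 - 1.8q → q_m = 28.3529.
Social marginal cost = private MC + MEC = 36.0 + 2.6q.
Set SMC = demand: 36.0 + 2.6q = 123.9 - 1.8q → q* = 19.9773.
The loss is the area between SMC and demand from q* to q_m; with linear curves that's a triangle of height MEC(q_m).
DWL = ½ × 8.3756 × 36.8529 = 154.3326.

DWL = 154.3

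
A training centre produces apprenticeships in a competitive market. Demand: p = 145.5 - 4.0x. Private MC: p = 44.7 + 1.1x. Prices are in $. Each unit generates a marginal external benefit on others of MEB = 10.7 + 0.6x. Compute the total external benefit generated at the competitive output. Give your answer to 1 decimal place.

$328.7

Market equilibrium (private): 44.7 + 1.1x = 145.5 - 4.0x → x_m = 19.7647.
Total external benefit = ∫₀^{x_m} (10.7 + 0.6x) dx = 10.7×19.7647 + ½×0.6×19.7647² = 328.6753.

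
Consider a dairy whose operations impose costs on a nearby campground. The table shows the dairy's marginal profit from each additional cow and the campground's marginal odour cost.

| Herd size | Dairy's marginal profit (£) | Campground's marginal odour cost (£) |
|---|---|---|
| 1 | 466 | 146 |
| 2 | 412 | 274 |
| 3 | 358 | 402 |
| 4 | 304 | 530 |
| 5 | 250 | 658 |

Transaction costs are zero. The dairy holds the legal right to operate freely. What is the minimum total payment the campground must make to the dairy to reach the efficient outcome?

Left alone the dairy would choose level 5 (marginal profit stays positive).
Efficient level: k* = 2 (marginal profit ≥ marginal odour cost through 2).
The campground must at least cover the dairy's forgone profit from cutting 5→2: 358 + 304 + 250 = 912.

£912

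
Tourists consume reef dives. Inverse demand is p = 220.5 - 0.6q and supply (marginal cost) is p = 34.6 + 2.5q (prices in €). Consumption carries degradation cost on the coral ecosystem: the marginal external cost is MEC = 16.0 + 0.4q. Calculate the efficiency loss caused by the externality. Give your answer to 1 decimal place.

Market equilibrium (private): 34.6 + 2.5q = 220.5 - 0.6q → q_m = 59.9677.
Social marginal benefit = demand − MEC = 204.5 - q.
Set SMB = MC: 204.5 - q = 34.6 + 2.5q → q* = 48.5429.
Between q* and q_m the wedge MC − SMB runs linearly from 0 to MEC(q_m), so the loss is a triangle.
DWL = ½ × 11.4248 × 39.9871 = 228.4223.

DWL = €228.4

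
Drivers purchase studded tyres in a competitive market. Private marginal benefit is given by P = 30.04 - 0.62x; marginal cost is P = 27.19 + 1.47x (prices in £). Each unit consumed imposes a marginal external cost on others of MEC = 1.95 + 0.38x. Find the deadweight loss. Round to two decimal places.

Market equilibrium (private): 27.19 + 1.47x = 30.04 - 0.62x → x_m = 1.3636.
Social marginal benefit = demand − MEC = 28.09 - x.
Set SMB = MC: 28.09 - x = 27.19 + 1.47x → x* = 0.3644.
Height of the DWL triangle at x_m is MC(x_m) − SMB(x_m) = MEC(x_m) = 2.4682.
DWL = ½ × 0.9992 × 2.4682 = 1.2331.

DWL = £1.23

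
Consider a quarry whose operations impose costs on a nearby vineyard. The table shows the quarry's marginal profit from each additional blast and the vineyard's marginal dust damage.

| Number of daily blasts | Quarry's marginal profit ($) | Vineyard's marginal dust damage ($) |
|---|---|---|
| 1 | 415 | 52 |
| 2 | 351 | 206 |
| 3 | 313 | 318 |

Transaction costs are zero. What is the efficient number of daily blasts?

Bargaining reaches the level where marginal profit last exceeds marginal dust damage.
That holds through level 2 (351 ≥ 206) but not at 3 (313 < 318).

2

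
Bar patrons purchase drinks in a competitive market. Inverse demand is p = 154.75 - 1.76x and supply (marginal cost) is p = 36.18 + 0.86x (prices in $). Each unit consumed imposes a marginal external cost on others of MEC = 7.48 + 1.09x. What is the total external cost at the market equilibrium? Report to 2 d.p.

Market equilibrium (private): 36.18 + 0.86x = 154.75 - 1.76x → x_m = 45.2557.
Total external cost = ∫₀^{x_m} (7.48 + 1.09x) dx = 7.48×45.2557 + ½×1.09×45.2557² = 1454.7154.

$1454.72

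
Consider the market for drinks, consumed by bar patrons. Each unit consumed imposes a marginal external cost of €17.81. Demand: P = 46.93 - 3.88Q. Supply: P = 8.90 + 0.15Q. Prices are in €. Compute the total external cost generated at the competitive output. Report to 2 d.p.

Market equilibrium (private): 8.90 + 0.15Q = 46.93 - 3.88Q → Q_m = 9.4367.
Total external cost = MEC × Q_m = 17.81 × 9.4367 = 168.0676.

€168.07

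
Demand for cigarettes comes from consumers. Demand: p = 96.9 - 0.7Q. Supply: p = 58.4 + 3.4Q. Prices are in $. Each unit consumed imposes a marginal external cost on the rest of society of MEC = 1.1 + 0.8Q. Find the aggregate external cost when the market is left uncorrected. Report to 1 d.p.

Market equilibrium (private): 58.4 + 3.4Q = 96.9 - 0.7Q → Q_m = 9.3902.
Total external cost = ∫₀^{Q_m} (1.1 + 0.8Q) dQ = 1.1×9.3902 + ½×0.8×9.3902² = 45.5996.

$45.6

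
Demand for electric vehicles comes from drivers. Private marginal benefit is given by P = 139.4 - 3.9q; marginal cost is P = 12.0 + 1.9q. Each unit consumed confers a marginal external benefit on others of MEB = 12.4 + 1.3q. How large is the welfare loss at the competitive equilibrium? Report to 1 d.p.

DWL = 186.4

Market equilibrium (private): 12.0 + 1.9q = 139.4 - 3.9q → q_m = 21.9655.
Social marginal benefit = demand + MEB = 151.8 - 2.6q.
Set SMB = MC: 151.8 - 2.6q = 12.0 + 1.9q → q* = 31.0667.
Height of the DWL triangle at q_m is SMB(q_m) − MC(q_m) = MEB(q_m) = 40.9552.
DWL = ½ × 9.1012 × 40.9552 = 186.3707.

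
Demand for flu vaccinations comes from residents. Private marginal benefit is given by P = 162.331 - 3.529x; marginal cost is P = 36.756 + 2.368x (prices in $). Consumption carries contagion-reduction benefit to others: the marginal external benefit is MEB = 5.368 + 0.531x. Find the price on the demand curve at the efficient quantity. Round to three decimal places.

Social marginal benefit = demand + MEB = 167.699 - 2.998x.
Set SMB = MC: 167.699 - 2.998x = 36.756 + 2.368x → x* = 24.4023.
Consumer price on the demand curve at x*: 162.331 − 3.529×24.4023 = 76.2153.

P = $76.215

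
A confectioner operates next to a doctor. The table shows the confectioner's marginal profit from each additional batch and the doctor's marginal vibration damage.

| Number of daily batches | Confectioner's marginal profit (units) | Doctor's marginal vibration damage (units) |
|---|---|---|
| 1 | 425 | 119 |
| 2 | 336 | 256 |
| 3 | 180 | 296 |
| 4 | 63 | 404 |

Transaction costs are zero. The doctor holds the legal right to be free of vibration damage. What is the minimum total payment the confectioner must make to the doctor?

375

Efficient level: marginal profit ≥ marginal vibration damage through level 2, so k* = 2.
With the doctor holding the right, the confectioner must at least compensate total damage at k*: 119 + 256 = 375.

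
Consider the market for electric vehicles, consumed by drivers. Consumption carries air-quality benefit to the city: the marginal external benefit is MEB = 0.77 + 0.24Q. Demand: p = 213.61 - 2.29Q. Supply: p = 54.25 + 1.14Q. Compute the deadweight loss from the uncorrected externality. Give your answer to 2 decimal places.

DWL = 22.27

Market equilibrium (private): 54.25 + 1.14Q = 213.61 - 2.29Q → Q_m = 46.4606.
Social marginal benefit = demand + MEB = 214.38 - 2.05Q.
Set SMB = MC: 214.38 - 2.05Q = 54.25 + 1.14Q → Q* = 50.1975.
The loss is the area between SMB and MC from Q* to Q_m; with linear curves that's a triangle of height MEB(Q_m).
DWL = ½ × 3.7369 × 11.9206 = 22.2730.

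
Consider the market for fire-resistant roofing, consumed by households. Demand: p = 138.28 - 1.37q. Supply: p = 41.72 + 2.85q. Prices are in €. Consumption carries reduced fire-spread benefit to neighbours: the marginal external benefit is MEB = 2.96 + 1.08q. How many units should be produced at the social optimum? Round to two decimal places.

Social marginal benefit = demand + MEB = 141.24 - 0.29q.
Set SMB = MC: 141.24 - 0.29q = 41.72 + 2.85q → q* = 31.6943.

q* = 31.69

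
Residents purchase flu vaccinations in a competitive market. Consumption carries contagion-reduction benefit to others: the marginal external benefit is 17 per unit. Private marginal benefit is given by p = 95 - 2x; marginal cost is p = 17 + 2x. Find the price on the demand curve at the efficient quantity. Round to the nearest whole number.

P = 48

Social marginal benefit = demand + MEB = 112 - 2x.
Set SMB = MC: 112 - 2x = 17 + 2x → x* = 23.7500.
Consumer price on the demand curve at x*: 95 − 2×23.7500 = 47.5000.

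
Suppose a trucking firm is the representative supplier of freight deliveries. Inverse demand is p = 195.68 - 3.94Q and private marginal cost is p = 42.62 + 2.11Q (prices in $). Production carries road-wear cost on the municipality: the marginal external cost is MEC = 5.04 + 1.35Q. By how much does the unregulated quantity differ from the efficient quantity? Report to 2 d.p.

5.30 units

Market equilibrium (private): 42.62 + 2.11Q = 195.68 - 3.94Q → Q_m = 25.2992.
Social marginal cost = private MC + MEC = 47.66 + 3.46Q.
Set SMC = demand: 47.66 + 3.46Q = 195.68 - 3.94Q → Q* = 20.0027.
Gap = |25.2992 − 20.0027| = 5.2965.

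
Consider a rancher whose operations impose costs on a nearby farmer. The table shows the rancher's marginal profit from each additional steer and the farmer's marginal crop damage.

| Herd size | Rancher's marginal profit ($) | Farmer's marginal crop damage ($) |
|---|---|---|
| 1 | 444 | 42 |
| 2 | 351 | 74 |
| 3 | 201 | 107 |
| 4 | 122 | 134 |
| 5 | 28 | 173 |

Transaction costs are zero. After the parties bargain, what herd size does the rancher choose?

3

Bargaining reaches the level where marginal profit last exceeds marginal crop damage.
That holds through level 3 (201 ≥ 107) but not at 4 (122 < 134).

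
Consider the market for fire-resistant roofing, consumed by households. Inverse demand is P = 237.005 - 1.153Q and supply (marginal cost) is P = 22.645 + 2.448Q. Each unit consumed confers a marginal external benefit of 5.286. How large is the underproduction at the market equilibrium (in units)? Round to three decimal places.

Market equilibrium (private): 22.645 + 2.448Q = 237.005 - 1.153Q → Q_m = 59.5279.
Social marginal benefit = demand + MEB = 242.291 - 1.153Q.
Set SMB = MC: 242.291 - 1.153Q = 22.645 + 2.448Q → Q* = 60.9958.
Gap = |59.5279 − 60.9958| = 1.4679.

1.468 units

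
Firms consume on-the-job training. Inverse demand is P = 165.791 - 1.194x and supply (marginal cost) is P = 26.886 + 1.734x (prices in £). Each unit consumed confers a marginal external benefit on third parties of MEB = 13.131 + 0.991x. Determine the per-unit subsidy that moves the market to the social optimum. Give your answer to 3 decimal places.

Social marginal benefit = demand + MEB = 178.922 - 0.203x.
Set SMB = MC: 178.922 - 0.203x = 26.886 + 1.734x → x* = 78.4904.
The Pigouvian subsidy equals MEB at x*: 13.131 + 0.991×78.4904 = 90.9150.

subsidy = £90.915 per unit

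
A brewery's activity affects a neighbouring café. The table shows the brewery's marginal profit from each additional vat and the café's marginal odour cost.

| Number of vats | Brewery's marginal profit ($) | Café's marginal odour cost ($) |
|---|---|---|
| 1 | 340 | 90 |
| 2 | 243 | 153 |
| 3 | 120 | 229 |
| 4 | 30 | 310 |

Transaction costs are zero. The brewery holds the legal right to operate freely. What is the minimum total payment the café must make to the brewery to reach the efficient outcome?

Left alone the brewery would choose level 4 (marginal profit stays positive).
Efficient level: k* = 2 (marginal profit ≥ marginal odour cost through 2).
The café must at least cover the brewery's forgone profit from cutting 4→2: 120 + 30 = 150.

$150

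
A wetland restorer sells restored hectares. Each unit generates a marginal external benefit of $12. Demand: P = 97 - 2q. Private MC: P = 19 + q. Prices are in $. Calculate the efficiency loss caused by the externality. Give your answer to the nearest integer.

Market equilibrium (private): 19 + q = 97 - 2q → q_m = 26.0000.
Social marginal cost = private MC − MEB = 7 + q.
Set SMC = demand: 7 + q = 97 - 2q → q* = 30.0000.
The loss is the area between SMC and demand from q* to q_m; with linear curves that's a triangle of height MEB(q_m).
DWL = ½ × 4.0000 × 12.0000 = 24.0000.

DWL = $24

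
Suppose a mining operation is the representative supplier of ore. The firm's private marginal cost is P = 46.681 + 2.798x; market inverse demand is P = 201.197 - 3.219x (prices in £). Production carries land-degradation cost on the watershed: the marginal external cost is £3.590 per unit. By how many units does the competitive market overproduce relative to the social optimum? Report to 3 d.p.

0.597 units

Market equilibrium (private): 46.681 + 2.798x = 201.197 - 3.219x → x_m = 25.6799.
Social marginal cost = private MC + MEC = 50.271 + 2.798x.
Set SMC = demand: 50.271 + 2.798x = 201.197 - 3.219x → x* = 25.0833.
Gap = |25.6799 − 25.0833| = 0.5966.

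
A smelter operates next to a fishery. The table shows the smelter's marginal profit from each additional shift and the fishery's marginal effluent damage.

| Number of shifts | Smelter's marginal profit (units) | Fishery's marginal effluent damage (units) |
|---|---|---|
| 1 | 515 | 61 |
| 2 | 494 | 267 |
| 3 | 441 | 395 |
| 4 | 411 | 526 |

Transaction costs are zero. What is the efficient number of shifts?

3

Bargaining reaches the level where marginal profit last exceeds marginal effluent damage.
That holds through level 3 (441 ≥ 395) but not at 4 (411 < 526).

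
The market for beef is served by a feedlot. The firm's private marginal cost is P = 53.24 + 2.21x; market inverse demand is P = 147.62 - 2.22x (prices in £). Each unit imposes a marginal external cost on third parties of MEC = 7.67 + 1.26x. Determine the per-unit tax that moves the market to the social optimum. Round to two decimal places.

Social marginal cost = private MC + MEC = 60.91 + 3.47x.
Set SMC = demand: 60.91 + 3.47x = 147.62 - 2.22x → x* = 15.2390.
The Pigouvian tax equals MEC at x*: 7.67 + 1.26×15.2390 = 26.8711.

tax = £26.87 per unit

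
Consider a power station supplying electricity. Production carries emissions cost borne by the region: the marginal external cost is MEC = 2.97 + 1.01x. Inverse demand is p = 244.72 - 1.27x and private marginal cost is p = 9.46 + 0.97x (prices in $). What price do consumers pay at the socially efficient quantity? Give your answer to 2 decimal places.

P = $153.95

Social marginal cost = private MC + MEC = 12.43 + 1.98x.
Set SMC = demand: 12.43 + 1.98x = 244.72 - 1.27x → x* = 71.4738.
Consumer price on the demand curve at x*: 244.72 − 1.27×71.4738 = 153.9483.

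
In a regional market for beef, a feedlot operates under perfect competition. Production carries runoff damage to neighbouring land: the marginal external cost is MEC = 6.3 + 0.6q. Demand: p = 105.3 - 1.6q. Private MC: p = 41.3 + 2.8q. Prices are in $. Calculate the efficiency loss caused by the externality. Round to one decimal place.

DWL = $22.6

Market equilibrium (private): 41.3 + 2.8q = 105.3 - 1.6q → q_m = 14.5455.
Social marginal cost = private MC + MEC = 47.6 + 3.4q.
Set SMC = demand: 47.6 + 3.4q = 105.3 - 1.6q → q* = 11.5400.
The welfare-loss triangle has base |q_m − q*| and height MEC(q_m) (the vertical gap between SMC and demand is zero at q* and MEC at q_m).
DWL = ½ × 3.0055 × 15.0273 = 22.5823.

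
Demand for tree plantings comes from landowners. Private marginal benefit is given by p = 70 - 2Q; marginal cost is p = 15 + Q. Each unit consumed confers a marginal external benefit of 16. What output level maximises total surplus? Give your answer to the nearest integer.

Q* = 24

Social marginal benefit = demand + MEB = 86 - 2Q.
Set SMB = MC: 86 - 2Q = 15 + Q → Q* = 23.6667.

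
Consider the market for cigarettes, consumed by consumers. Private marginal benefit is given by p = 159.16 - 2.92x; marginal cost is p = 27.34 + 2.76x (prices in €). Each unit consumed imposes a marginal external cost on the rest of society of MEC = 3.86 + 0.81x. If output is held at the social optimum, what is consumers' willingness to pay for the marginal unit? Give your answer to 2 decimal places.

Social marginal benefit = demand − MEC = 155.30 - 3.73x.
Set SMB = MC: 155.30 - 3.73x = 27.34 + 2.76x → x* = 19.7165.
Consumer price on the demand curve at x*: 159.16 − 2.92×19.7165 = 101.5878.

P = €101.59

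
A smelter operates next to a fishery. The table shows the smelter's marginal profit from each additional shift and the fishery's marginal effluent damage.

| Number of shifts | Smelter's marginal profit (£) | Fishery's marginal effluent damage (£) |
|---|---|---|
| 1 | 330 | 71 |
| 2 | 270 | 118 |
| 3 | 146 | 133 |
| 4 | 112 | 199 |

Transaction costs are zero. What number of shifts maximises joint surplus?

3

Bargaining reaches the level where marginal profit last exceeds marginal effluent damage.
That holds through level 3 (146 ≥ 133) but not at 4 (112 < 199).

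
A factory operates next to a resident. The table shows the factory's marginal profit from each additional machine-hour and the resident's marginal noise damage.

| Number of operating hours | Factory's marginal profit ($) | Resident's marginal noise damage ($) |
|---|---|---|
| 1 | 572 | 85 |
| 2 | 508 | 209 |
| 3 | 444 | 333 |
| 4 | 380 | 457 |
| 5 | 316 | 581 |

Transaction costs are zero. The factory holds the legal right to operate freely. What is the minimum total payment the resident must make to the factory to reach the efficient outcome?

Left alone the factory would choose level 5 (marginal profit stays positive).
Efficient level: k* = 3 (marginal profit ≥ marginal noise damage through 3).
The resident must at least cover the factory's forgone profit from cutting 5→3: 380 + 316 = 696.

$696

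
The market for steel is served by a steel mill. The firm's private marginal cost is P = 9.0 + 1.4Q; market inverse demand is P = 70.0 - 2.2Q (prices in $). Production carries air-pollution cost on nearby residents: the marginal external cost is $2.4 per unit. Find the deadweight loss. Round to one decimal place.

Market equilibrium (private): 9.0 + 1.4Q = 70.0 - 2.2Q → Q_m = 16.9444.
Social marginal cost = private MC + MEC = 11.4 + 1.4Q.
Set SMC = demand: 11.4 + 1.4Q = 70.0 - 2.2Q → Q* = 16.2778.
The loss is the area between SMC and demand from Q* to Q_m; with linear curves that's a triangle of height MEC(Q_m).
DWL = ½ × 0.6666 × 2.4000 = 0.7999.

DWL = $0.8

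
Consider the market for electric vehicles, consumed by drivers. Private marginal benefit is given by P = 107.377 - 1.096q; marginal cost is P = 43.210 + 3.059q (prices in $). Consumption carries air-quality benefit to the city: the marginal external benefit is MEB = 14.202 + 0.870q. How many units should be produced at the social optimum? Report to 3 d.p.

q* = 23.857

Social marginal benefit = demand + MEB = 121.579 - 0.226q.
Set SMB = MC: 121.579 - 0.226q = 43.210 + 3.059q → q* = 23.8566.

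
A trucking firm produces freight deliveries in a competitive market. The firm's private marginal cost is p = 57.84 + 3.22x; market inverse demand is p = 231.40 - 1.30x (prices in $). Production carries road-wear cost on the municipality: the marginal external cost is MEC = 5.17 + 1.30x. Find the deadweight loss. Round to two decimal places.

Market equilibrium (private): 57.84 + 3.22x = 231.40 - 1.30x → x_m = 38.3982.
Social marginal cost = private MC + MEC = 63.01 + 4.52x.
Set SMC = demand: 63.01 + 4.52x = 231.40 - 1.30x → x* = 28.9330.
Between x* and x_m the wedge SMC − demand runs linearly from 0 to MEC(x_m), so the loss is a triangle.
DWL = ½ × 9.4652 × 55.0877 = 260.7080.

DWL = $260.71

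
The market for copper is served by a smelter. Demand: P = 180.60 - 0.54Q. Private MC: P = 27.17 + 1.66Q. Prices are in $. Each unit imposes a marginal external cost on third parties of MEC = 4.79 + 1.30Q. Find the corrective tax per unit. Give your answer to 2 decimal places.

Social marginal cost = private MC + MEC = 31.96 + 2.96Q.
Set SMC = demand: 31.96 + 2.96Q = 180.60 - 0.54Q → Q* = 42.4686.
The Pigouvian tax equals MEC at Q*: 4.79 + 1.30×42.4686 = 59.9992.

tax = $60.00 per unit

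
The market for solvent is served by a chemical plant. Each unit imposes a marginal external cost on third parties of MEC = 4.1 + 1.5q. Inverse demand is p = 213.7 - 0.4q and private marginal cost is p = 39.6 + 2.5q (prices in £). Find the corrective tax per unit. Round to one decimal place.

tax = £62.1 per unit

Social marginal cost = private MC + MEC = 43.7 + 4.0q.
Set SMC = demand: 43.7 + 4.0q = 213.7 - 0.4q → q* = 38.6364.
The Pigouvian tax equals MEC at q*: 4.1 + 1.5×38.6364 = 62.0546.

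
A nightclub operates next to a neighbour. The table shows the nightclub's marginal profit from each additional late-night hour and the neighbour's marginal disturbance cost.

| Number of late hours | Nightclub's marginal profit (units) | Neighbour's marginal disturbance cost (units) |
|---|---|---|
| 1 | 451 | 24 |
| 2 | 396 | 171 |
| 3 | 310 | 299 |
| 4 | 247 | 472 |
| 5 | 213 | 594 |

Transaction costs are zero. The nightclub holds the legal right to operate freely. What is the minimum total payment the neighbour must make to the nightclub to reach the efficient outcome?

Left alone the nightclub would choose level 5 (marginal profit stays positive).
Efficient level: k* = 3 (marginal profit ≥ marginal disturbance cost through 3).
The neighbour must at least cover the nightclub's forgone profit from cutting 5→3: 247 + 213 = 460.

460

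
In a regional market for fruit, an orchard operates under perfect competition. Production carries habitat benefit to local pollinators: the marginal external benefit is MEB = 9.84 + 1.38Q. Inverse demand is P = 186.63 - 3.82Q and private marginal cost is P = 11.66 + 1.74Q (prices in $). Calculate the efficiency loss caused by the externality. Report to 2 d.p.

Market equilibrium (private): 11.66 + 1.74Q = 186.63 - 3.82Q → Q_m = 31.4694.
Social marginal cost = private MC − MEB = 1.82 + 0.36Q.
Set SMC = demand: 1.82 + 0.36Q = 186.63 - 3.82Q → Q* = 44.2129.
Height of the DWL triangle at Q_m is demand(Q_m) − SMC(Q_m) = MEB(Q_m) = 53.2678.
DWL = ½ × 12.7435 × 53.2678 = 339.4091.

DWL = $339.41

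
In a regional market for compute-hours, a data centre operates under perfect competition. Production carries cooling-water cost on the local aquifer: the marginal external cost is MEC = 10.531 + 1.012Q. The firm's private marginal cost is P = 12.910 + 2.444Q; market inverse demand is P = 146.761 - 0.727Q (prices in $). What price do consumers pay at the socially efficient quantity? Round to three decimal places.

Social marginal cost = private MC + MEC = 23.441 + 3.456Q.
Set SMC = demand: 23.441 + 3.456Q = 146.761 - 0.727Q → Q* = 29.4812.
Consumer price on the demand curve at Q*: 146.761 − 0.727×29.4812 = 125.3282.

P = $125.328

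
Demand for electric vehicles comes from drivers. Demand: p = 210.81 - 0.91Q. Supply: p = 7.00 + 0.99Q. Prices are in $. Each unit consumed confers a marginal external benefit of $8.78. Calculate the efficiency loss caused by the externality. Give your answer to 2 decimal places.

DWL = $20.29

Market equilibrium (private): 7.00 + 0.99Q = 210.81 - 0.91Q → Q_m = 107.2684.
Social marginal benefit = demand + MEB = 219.59 - 0.91Q.
Set SMB = MC: 219.59 - 0.91Q = 7.00 + 0.99Q → Q* = 111.8895.
Height of the DWL triangle at Q_m is SMB(Q_m) − MC(Q_m) = MEB(Q_m) = 8.7800.
DWL = ½ × 4.6211 × 8.7800 = 20.2866.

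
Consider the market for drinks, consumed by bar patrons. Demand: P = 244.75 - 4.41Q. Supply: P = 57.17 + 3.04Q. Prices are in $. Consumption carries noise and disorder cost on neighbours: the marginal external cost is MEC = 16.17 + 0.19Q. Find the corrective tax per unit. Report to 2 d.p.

Social marginal benefit = demand − MEC = 228.58 - 4.60Q.
Set SMB = MC: 228.58 - 4.60Q = 57.17 + 3.04Q → Q* = 22.4359.
The Pigouvian tax equals MEC at Q*: 16.17 + 0.19×22.4359 = 20.4328.

tax = $20.43 per unit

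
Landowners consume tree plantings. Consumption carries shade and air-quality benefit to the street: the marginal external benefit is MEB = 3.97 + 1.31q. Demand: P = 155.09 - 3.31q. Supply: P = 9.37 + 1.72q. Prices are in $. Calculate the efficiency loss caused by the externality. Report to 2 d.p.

Market equilibrium (private): 9.37 + 1.72q = 155.09 - 3.31q → q_m = 28.9702.
Social marginal benefit = demand + MEB = 159.06 - 2.00q.
Set SMB = MC: 159.06 - 2.00q = 9.37 + 1.72q → q* = 40.2392.
The welfare-loss triangle has base |q_m − q*| and height MEB(q_m) (the vertical gap between SMB and MC is zero at q* and MEB at q_m).
DWL = ½ × 11.2690 × 41.9209 = 236.2033.

DWL = $236.20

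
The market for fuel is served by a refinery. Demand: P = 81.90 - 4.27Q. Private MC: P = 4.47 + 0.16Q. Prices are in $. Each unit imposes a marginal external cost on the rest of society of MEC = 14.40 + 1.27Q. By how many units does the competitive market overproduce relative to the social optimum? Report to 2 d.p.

Market equilibrium (private): 4.47 + 0.16Q = 81.90 - 4.27Q → Q_m = 17.4786.
Social marginal cost = private MC + MEC = 18.87 + 1.43Q.
Set SMC = demand: 18.87 + 1.43Q = 81.90 - 4.27Q → Q* = 11.0579.
Gap = |17.4786 − 11.0579| = 6.4207.

6.42 units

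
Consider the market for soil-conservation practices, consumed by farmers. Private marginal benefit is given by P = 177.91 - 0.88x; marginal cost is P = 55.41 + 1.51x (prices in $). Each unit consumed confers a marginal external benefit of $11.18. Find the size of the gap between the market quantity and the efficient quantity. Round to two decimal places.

4.68 units

Market equilibrium (private): 55.41 + 1.51x = 177.91 - 0.88x → x_m = 51.2552.
Social marginal benefit = demand + MEB = 189.09 - 0.88x.
Set SMB = MC: 189.09 - 0.88x = 55.41 + 1.51x → x* = 55.9331.
Gap = |51.2552 − 55.9331| = 4.6779.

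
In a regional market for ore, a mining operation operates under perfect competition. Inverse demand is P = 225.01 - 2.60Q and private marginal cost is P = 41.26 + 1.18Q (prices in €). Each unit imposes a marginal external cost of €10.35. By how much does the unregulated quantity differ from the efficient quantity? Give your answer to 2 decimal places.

Market equilibrium (private): 41.26 + 1.18Q = 225.01 - 2.60Q → Q_m = 48.6111.
Social marginal cost = private MC + MEC = 51.61 + 1.18Q.
Set SMC = demand: 51.61 + 1.18Q = 225.01 - 2.60Q → Q* = 45.8730.
Gap = |48.6111 − 45.8730| = 2.7381.

2.74 units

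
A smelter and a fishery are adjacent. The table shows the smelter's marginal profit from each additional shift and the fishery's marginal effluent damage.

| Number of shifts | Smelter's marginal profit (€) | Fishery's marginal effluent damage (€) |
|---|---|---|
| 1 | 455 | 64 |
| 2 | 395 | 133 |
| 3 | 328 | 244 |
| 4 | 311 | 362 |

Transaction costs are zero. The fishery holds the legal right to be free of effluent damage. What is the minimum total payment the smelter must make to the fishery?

Efficient level: marginal profit ≥ marginal effluent damage through level 3, so k* = 3.
With the fishery holding the right, the smelter must at least compensate total damage at k*: 64 + 133 + 244 = 441.

€441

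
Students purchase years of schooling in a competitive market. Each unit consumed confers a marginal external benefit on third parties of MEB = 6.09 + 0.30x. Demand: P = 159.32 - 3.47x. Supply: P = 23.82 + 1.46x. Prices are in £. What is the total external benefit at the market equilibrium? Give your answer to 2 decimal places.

£280.69

Market equilibrium (private): 23.82 + 1.46x = 159.32 - 3.47x → x_m = 27.4848.
Total external benefit = ∫₀^{x_m} (6.09 + 0.30x) dx = 6.09×27.4848 + ½×0.30×27.4848² = 280.6946.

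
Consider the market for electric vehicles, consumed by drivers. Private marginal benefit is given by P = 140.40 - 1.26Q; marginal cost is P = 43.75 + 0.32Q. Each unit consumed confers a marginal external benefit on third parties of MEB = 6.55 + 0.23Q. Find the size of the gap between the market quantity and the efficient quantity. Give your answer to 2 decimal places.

Market equilibrium (private): 43.75 + 0.32Q = 140.40 - 1.26Q → Q_m = 61.1709.
Social marginal benefit = demand + MEB = 146.95 - 1.03Q.
Set SMB = MC: 146.95 - 1.03Q = 43.75 + 0.32Q → Q* = 76.4444.
Gap = |61.1709 − 76.4444| = 15.2735.

15.27 units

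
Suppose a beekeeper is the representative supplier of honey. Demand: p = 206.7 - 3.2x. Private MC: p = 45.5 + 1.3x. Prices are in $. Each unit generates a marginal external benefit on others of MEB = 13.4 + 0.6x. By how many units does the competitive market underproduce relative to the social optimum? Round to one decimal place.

Market equilibrium (private): 45.5 + 1.3x = 206.7 - 3.2x → x_m = 35.8222.
Social marginal cost = private MC − MEB = 32.1 + 0.7x.
Set SMC = demand: 32.1 + 0.7x = 206.7 - 3.2x → x* = 44.7692.
Gap = |35.8222 − 44.7692| = 8.9470.

8.9 units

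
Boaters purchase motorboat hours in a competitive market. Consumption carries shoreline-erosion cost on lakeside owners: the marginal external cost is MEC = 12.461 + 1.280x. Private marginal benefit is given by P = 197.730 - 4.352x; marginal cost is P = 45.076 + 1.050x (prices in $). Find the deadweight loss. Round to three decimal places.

DWL = $176.975

Market equilibrium (private): 45.076 + 1.050x = 197.730 - 4.352x → x_m = 28.2588.
Social marginal benefit = demand − MEC = 185.269 - 5.632x.
Set SMB = MC: 185.269 - 5.632x = 45.076 + 1.050x → x* = 20.9807.
The welfare-loss triangle has base |x_m − x*| and height MEC(x_m) (the vertical gap between SMB and MC is zero at x* and MEC at x_m).
DWL = ½ × 7.2781 × 48.6323 = 176.9754.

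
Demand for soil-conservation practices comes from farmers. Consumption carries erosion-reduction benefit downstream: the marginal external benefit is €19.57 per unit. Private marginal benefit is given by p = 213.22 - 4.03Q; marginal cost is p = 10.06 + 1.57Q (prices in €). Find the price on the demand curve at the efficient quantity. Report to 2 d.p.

P = €52.93

Social marginal benefit = demand + MEB = 232.79 - 4.03Q.
Set SMB = MC: 232.79 - 4.03Q = 10.06 + 1.57Q → Q* = 39.7732.
Consumer price on the demand curve at Q*: 213.22 − 4.03×39.7732 = 52.9340.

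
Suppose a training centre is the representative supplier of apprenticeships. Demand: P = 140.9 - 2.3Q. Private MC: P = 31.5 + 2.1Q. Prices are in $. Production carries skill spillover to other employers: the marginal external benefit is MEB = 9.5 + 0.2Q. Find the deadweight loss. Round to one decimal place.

DWL = $24.9

Market equilibrium (private): 31.5 + 2.1Q = 140.9 - 2.3Q → Q_m = 24.8636.
Social marginal cost = private MC − MEB = 22.0 + 1.9Q.
Set SMC = demand: 22.0 + 1.9Q = 140.9 - 2.3Q → Q* = 28.3095.
The loss is the area between SMC and demand from Q* to Q_m; with linear curves that's a triangle of height MEB(Q_m).
DWL = ½ × 3.4459 × 14.4727 = 24.9357.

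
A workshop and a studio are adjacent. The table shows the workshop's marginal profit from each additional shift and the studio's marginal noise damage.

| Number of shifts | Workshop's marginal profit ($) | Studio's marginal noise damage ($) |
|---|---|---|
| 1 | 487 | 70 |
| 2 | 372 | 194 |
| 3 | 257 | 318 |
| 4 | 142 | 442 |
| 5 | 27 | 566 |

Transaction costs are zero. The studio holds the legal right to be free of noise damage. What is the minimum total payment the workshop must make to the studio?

Efficient level: marginal profit ≥ marginal noise damage through level 2, so k* = 2.
With the studio holding the right, the workshop must at least compensate total damage at k*: 70 + 194 = 264.

$264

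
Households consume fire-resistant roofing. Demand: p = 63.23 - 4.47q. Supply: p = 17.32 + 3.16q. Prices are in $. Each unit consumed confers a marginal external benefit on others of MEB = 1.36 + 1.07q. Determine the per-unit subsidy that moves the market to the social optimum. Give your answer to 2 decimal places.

Social marginal benefit = demand + MEB = 64.59 - 3.40q.
Set SMB = MC: 64.59 - 3.40q = 17.32 + 3.16q → q* = 7.2058.
The Pigouvian subsidy equals MEB at q*: 1.36 + 1.07×7.2058 = 9.0702.

subsidy = $9.07 per unit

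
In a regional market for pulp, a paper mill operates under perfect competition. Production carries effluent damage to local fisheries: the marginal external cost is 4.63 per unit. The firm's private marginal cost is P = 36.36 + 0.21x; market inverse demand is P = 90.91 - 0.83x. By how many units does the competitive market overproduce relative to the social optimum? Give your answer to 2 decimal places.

Market equilibrium (private): 36.36 + 0.21x = 90.91 - 0.83x → x_m = 52.4519.
Social marginal cost = private MC + MEC = 40.99 + 0.21x.
Set SMC = demand: 40.99 + 0.21x = 90.91 - 0.83x → x* = 48.0000.
Gap = |52.4519 − 48.0000| = 4.4519.

4.45 units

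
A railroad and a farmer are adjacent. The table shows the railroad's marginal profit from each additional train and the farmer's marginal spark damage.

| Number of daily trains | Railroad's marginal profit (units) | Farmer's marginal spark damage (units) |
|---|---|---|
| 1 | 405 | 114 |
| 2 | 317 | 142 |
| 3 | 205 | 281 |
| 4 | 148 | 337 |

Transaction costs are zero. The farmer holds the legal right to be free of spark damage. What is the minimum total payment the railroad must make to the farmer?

Efficient level: marginal profit ≥ marginal spark damage through level 2, so k* = 2.
With the farmer holding the right, the railroad must at least compensate total damage at k*: 114 + 142 = 256.

256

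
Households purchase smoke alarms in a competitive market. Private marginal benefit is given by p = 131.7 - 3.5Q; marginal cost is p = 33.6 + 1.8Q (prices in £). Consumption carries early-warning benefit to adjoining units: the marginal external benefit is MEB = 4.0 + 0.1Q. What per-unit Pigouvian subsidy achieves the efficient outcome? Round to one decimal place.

Social marginal benefit = demand + MEB = 135.7 - 3.4Q.
Set SMB = MC: 135.7 - 3.4Q = 33.6 + 1.8Q → Q* = 19.6346.
The Pigouvian subsidy equals MEB at Q*: 4.0 + 0.1×19.6346 = 5.9635.

subsidy = £6.0 per unit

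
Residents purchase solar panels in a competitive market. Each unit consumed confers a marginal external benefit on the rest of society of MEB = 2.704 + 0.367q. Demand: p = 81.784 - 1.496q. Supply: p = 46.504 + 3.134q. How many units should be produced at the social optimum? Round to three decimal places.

Social marginal benefit = demand + MEB = 84.488 - 1.129q.
Set SMB = MC: 84.488 - 1.129q = 46.504 + 3.134q → q* = 8.9102.

q* = 8.910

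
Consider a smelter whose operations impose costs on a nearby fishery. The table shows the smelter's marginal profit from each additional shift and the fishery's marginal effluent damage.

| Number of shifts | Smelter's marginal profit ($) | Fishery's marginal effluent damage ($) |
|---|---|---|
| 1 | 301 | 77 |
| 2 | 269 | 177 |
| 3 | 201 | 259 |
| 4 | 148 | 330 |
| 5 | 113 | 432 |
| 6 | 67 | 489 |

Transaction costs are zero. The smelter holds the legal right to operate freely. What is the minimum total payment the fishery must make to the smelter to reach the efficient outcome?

Left alone the smelter would choose level 6 (marginal profit stays positive).
Efficient level: k* = 2 (marginal profit ≥ marginal effluent damage through 2).
The fishery must at least cover the smelter's forgone profit from cutting 6→2: 201 + 148 + 113 + 67 = 529.

$529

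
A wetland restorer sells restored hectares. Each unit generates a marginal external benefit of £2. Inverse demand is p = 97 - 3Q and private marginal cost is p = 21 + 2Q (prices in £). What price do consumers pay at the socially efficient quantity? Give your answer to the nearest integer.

Social marginal cost = private MC − MEB = 19 + 2Q.
Set SMC = demand: 19 + 2Q = 97 - 3Q → Q* = 15.6000.
Consumer price on the demand curve at Q*: 97 − 3×15.6000 = 50.2000.

P = £50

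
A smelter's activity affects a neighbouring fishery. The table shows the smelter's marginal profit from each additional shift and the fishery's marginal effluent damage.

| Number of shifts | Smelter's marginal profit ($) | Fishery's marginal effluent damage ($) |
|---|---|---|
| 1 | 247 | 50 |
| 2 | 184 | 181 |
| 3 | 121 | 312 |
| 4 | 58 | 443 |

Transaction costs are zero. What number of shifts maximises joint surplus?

2

Bargaining reaches the level where marginal profit last exceeds marginal effluent damage.
That holds through level 2 (184 ≥ 181) but not at 3 (121 < 312).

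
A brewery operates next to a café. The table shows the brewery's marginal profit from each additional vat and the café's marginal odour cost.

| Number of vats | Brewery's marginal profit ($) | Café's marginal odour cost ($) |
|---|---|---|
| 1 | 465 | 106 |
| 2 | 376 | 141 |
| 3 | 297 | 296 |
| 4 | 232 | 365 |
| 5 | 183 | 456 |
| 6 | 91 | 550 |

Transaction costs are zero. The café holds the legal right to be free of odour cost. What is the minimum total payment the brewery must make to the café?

$543

Efficient level: marginal profit ≥ marginal odour cost through level 3, so k* = 3.
With the café holding the right, the brewery must at least compensate total damage at k*: 106 + 141 + 296 = 543.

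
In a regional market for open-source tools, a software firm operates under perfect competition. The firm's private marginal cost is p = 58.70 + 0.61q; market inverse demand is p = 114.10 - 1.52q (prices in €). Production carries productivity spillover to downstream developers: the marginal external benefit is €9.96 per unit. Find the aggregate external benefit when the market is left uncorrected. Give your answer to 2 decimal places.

€259.05

Market equilibrium (private): 58.70 + 0.61q = 114.10 - 1.52q → q_m = 26.0094.
Total external benefit = MEB × q_m = 9.96 × 26.0094 = 259.0536.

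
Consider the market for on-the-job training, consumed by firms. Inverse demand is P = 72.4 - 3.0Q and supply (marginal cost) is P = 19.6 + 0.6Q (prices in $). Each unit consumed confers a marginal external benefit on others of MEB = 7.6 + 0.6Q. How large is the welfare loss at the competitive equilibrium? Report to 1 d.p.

DWL = $44.8

Market equilibrium (private): 19.6 + 0.6Q = 72.4 - 3.0Q → Q_m = 14.6667.
Social marginal benefit = demand + MEB = 80.0 - 2.4Q.
Set SMB = MC: 80.0 - 2.4Q = 19.6 + 0.6Q → Q* = 20.1333.
Height of the DWL triangle at Q_m is SMB(Q_m) − MC(Q_m) = MEB(Q_m) = 16.4000.
DWL = ½ × 5.4666 × 16.4000 = 44.8261.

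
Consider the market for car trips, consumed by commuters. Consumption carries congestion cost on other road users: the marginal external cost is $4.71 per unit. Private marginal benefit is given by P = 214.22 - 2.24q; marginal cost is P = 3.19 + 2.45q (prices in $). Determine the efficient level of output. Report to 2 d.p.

q* = 43.99

Social marginal benefit = demand − MEC = 209.51 - 2.24q.
Set SMB = MC: 209.51 - 2.24q = 3.19 + 2.45q → q* = 43.9915.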